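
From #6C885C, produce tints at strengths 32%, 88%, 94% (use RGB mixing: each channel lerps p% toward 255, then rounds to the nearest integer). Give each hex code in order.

#9BAE90, #EDF1EB, #F6F8F5

#6C885C is rgb(108, 136, 92).
32%: (108 + 47.04 = 155.04→155, 136 + 38.08 = 174.08→174, 92 + 52.16 = 144.16→144) → #9BAE90
88%: (108 + 129.36 = 237.36→237, 136 + 104.72 = 240.72→241, 92 + 143.44 = 235.44→235) → #EDF1EB
94%: (108 + 138.18 = 246.18→246, 136 + 111.86 = 247.86→248, 92 + 153.22 = 245.22→245) → #F6F8F5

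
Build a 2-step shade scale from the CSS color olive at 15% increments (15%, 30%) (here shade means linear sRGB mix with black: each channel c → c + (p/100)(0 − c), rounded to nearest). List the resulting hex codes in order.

CSS olive is rgb(128, 128, 0).
15%: (128 − 19.2 = 108.8→109, 128 − 19.2 = 108.8→109, 0→0) → #6D6D00
30%: (128 − 38.4 = 89.6→90, 128 − 38.4 = 89.6→90, 0→0) → #5A5A00

#6D6D00, #5A5A00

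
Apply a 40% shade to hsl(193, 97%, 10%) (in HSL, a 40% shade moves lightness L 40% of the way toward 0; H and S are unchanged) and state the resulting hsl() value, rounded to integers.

L moves 40% from 10 toward 0: 10 − 4 = 6 → 6.
H and S are unchanged.

hsl(193, 97%, 6%)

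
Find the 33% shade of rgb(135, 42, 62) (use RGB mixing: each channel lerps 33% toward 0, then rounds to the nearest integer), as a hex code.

#5a1c2a

Lerp each channel 33% toward 0:
  R: 135 + 0.33×(0−135) = 135 − 44.55 = 90.45 → 90
  G: 42 − 13.86 = 28.14 → 28
  B: 62 − 20.46 = 41.54 → 42
rgb(90, 28, 42) = #5a1c2a.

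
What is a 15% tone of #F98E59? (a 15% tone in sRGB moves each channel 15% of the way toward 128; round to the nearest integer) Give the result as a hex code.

#E78C5F

#F98E59 is rgb(249, 142, 89).
Per channel, c → c + 0.15(128 − c):
  R: 249 − 18.15 = 230.85 → 231
  G: 142 − 2.1 = 139.9 → 140
  B: 89 + 0.15×(128−89) = 89 + 5.85 = 94.85 → 95
rgb(231, 140, 95) = #E78C5F.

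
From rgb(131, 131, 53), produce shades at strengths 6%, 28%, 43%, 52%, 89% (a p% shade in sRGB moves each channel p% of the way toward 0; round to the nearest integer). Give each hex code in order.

6%: (131 − 7.86 = 123.14→123, 131 − 7.86 = 123.14→123, 53 − 3.18 = 49.82→50) → #7b7b32
28%: (131 − 36.68 = 94.32→94, 131 − 36.68 = 94.32→94, 53 − 14.84 = 38.16→38) → #5e5e26
43%: (131 − 56.33 = 74.67→75, 131 − 56.33 = 74.67→75, 53 − 22.79 = 30.21→30) → #4b4b1e
52%: (131 − 68.12 = 62.88→63, 131 − 68.12 = 62.88→63, 53 − 27.56 = 25.44→25) → #3f3f19
89%: (131 − 116.59 = 14.41→14, 131 − 116.59 = 14.41→14, 53 − 47.17 = 5.83→6) → #0e0e06

#7b7b32, #5e5e26, #4b4b1e, #3f3f19, #0e0e06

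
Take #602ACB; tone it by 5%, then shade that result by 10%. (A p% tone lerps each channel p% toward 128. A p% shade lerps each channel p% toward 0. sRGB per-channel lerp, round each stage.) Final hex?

#602ACB is rgb(96, 42, 203).
Per channel, c → c + 0.05(128 − c):
  R: 96 + 0.05×(128−96) = 96 + 1.6 = 97.6 → 98
  G: 42 + 0.05×(128−42) = 42 + 4.3 = 46.3 → 46
  B: 203 + 0.05×(128−203) = 203 − 3.75 = 199.25 → 199
After the tone: rgb(98, 46, 199) = #622EC7.
Lerp each channel 10% toward 0:
  R: 98 + 0.1×(0−98) = 98 − 9.8 = 88.2 → 88
  G: 46 − 4.6 = 41.4 → 41
  B: 199 − 19.9 = 179.1 → 179
rgb(88, 41, 179) = #5829B3.

#5829B3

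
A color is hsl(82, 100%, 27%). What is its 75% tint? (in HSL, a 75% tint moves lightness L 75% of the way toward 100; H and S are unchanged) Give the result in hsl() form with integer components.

hsl(82, 100%, 82%)

L moves 75% from 27 toward 100: 27 + 54.75 = 81.75 → 82.
H and S are unchanged.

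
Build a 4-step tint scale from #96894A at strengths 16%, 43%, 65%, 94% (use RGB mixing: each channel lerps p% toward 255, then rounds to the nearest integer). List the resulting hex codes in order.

#96894A is rgb(150, 137, 74).
16%: (150 + 16.8 = 166.8→167, 137 + 18.88 = 155.88→156, 74 + 28.96 = 102.96→103) → #A79C67
43%: (150 + 45.15 = 195.15→195, 137 + 50.74 = 187.74→188, 74 + 77.83 = 151.83→152) → #C3BC98
65%: (150 + 68.25 = 218.25→218, 137 + 76.7 = 213.7→214, 74 + 117.65 = 191.65→192) → #DAD6C0
94%: (150 + 98.7 = 248.7→249, 137 + 110.92 = 247.92→248, 74 + 170.14 = 244.14→244) → #F9F8F4

#A79C67, #C3BC98, #DAD6C0, #F9F8F4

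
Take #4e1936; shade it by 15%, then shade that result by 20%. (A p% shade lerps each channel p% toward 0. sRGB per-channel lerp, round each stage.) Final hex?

#351125

#4e1936 is rgb(78, 25, 54).
A 15% shade moves each channel 15% toward 0:
  R: 78 + 0.15×(0−78) = 78 − 11.7 = 66.3 → 66
  G: 25 + 0.15×(0−25) = 25 − 3.75 = 21.25 → 21
  B: 54 + 0.15×(0−54) = 54 − 8.1 = 45.9 → 46
After the shade: rgb(66, 21, 46) = #42152e.
A 20% shade moves each channel 20% toward 0:
  R: 66 + 0.2×(0−66) = 66 − 13.2 = 52.8 → 53
  G: 21 − 4.2 = 16.8 → 17
  B: 46 + 0.2×(0−46) = 46 − 9.2 = 36.8 → 37
rgb(53, 17, 37) = #351125.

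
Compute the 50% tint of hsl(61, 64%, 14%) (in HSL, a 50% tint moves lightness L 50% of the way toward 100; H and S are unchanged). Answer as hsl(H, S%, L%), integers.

hsl(61, 64%, 57%)

L moves 50% from 14 toward 100: 14 + 43 = 57 → 57.
H and S are unchanged.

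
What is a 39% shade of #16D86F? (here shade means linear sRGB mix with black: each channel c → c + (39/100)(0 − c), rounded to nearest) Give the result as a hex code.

#0D8444

#16D86F is rgb(22, 216, 111).
Lerp each channel 39% toward 0:
  R: 22 + 0.39×(0−22) = 22 − 8.58 = 13.42 → 13
  G: 216 − 84.24 = 131.76 → 132
  B: 111 − 43.29 = 67.71 → 68
rgb(13, 132, 68) = #0D8444.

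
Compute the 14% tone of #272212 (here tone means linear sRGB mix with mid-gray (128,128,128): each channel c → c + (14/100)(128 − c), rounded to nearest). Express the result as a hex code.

#332F21

#272212 is rgb(39, 34, 18).
Lerp each channel 14% toward 128:
  R: 39 + 12.46 = 51.46 → 51
  G: 34 + 13.16 = 47.16 → 47
  B: 18 + 0.14×(128−18) = 18 + 15.4 = 33.4 → 33
rgb(51, 47, 33) = #332F21.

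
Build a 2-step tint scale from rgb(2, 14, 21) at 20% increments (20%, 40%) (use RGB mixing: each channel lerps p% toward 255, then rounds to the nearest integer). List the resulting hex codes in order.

#353e44, #676e73

20%: (2 + 50.6 = 52.6→53, 14 + 48.2 = 62.2→62, 21 + 46.8 = 67.8→68) → #353e44
40%: (2 + 101.2 = 103.2→103, 14 + 96.4 = 110.4→110, 21 + 93.6 = 114.6→115) → #676e73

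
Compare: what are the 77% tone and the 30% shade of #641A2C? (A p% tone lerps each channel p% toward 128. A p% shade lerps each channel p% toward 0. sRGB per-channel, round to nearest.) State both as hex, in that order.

#641A2C is rgb(100, 26, 44).
77% tone:
  R: 100 + 0.77×(128−100) = 100 + 21.56 = 121.56 → 122
  G: 26 + 78.54 = 104.54 → 105
  B: 44 + 0.77×(128−44) = 44 + 64.68 = 108.68 → 109
  → #7A696D
30% shade:
  R: 100 + 0.3×(0−100) = 100 − 30 = 70 → 70
  G: 26 − 7.8 = 18.2 → 18
  B: 44 − 13.2 = 30.8 → 31
  → #46121F

#7A696D, #46121F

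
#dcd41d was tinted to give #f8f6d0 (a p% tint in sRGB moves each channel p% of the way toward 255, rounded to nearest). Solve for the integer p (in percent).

#dcd41d is rgb(220, 212, 29); #f8f6d0 is rgb(248, 246, 208).
On the B channel (widest range): 208 ≈ 29 + (p/100)(255 − 29), so p ≈ 100×(208 − 29)/(255 − 29) = 17900/226 = 79.20.
p = 79 reproduces all three channels after rounding.

79%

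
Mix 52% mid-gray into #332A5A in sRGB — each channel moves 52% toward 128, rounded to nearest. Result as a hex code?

#5B576E

#332A5A is rgb(51, 42, 90).
Per channel, c → c + 0.52(128 − c):
  R: 51 + 0.52×(128−51) = 51 + 40.04 = 91.04 → 91
  G: 42 + 44.72 = 86.72 → 87
  B: 90 + 19.76 = 109.76 → 110
rgb(91, 87, 110) = #5B576E.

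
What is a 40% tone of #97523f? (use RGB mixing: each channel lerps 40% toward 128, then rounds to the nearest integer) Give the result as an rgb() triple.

#97523f is rgb(151, 82, 63).
Per channel, c → c + 0.4(128 − c):
  R: 151 + 0.4×(128−151) = 151 − 9.2 = 141.8 → 142
  G: 82 + 0.4×(128−82) = 82 + 18.4 = 100.4 → 100
  B: 63 + 0.4×(128−63) = 63 + 26 = 89 → 89

rgb(142, 100, 89)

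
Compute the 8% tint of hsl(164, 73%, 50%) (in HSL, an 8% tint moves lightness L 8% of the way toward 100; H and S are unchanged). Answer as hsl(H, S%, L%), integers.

L moves 8% from 50 toward 100: 50 + 4 = 54 → 54.
H and S are unchanged.

hsl(164, 73%, 54%)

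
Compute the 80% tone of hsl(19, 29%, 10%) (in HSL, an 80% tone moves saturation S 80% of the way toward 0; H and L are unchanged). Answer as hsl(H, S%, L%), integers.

S moves 80% from 29 toward 0: 29 − 23.2 = 5.8 → 6.
H and L are unchanged.

hsl(19, 6%, 10%)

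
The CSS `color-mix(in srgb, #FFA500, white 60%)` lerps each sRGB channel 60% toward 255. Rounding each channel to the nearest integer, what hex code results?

#FFA500 is rgb(255, 165, 0).
Lerp each channel 60% toward 255:
  R: 255 + 0 = 255 → 255
  G: 165 + 0.6×(255−165) = 165 + 54 = 219 → 219
  B: 0 + 153 = 153 → 153
rgb(255, 219, 153) = #FFDB99.

#FFDB99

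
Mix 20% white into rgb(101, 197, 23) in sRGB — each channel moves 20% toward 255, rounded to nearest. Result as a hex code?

Lerp each channel 20% toward 255:
  R: 101 + 30.8 = 131.8 → 132
  G: 197 + 0.2×(255−197) = 197 + 11.6 = 208.6 → 209
  B: 23 + 0.2×(255−23) = 23 + 46.4 = 69.4 → 69
rgb(132, 209, 69) = #84d145.

#84d145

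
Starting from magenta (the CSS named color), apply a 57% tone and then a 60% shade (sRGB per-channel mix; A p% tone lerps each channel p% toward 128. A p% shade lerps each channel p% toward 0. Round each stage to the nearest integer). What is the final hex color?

CSS magenta is rgb(255, 0, 255).
Lerp each channel 57% toward 128:
  R: 255 + 0.57×(128−255) = 255 − 72.39 = 182.61 → 183
  G: 0 + 0.57×(128−0) = 0 + 72.96 = 72.96 → 73
  B: 255 − 72.39 = 182.61 → 183
After the tone: rgb(183, 73, 183) = #B749B7.
A 60% shade moves each channel 60% toward 0:
  R: 183 − 109.8 = 73.2 → 73
  G: 73 + 0.6×(0−73) = 73 − 43.8 = 29.2 → 29
  B: 183 − 109.8 = 73.2 → 73
rgb(73, 29, 73) = #491D49.

#491D49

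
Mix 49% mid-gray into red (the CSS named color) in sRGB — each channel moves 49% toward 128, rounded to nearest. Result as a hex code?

CSS red is rgb(255, 0, 0).
Lerp each channel 49% toward 128:
  R: 255 − 62.23 = 192.77 → 193
  G: 0 + 0.49×(128−0) = 0 + 62.72 = 62.72 → 63
  B: 0 + 0.49×(128−0) = 0 + 62.72 = 62.72 → 63
rgb(193, 63, 63) = #c13f3f.

#c13f3f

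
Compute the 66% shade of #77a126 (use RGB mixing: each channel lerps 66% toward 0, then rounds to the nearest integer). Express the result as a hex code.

#28370d

#77a126 is rgb(119, 161, 38).
A 66% shade moves each channel 66% toward 0:
  R: 119 − 78.54 = 40.46 → 40
  G: 161 + 0.66×(0−161) = 161 − 106.26 = 54.74 → 55
  B: 38 + 0.66×(0−38) = 38 − 25.08 = 12.92 → 13
rgb(40, 55, 13) = #28370d.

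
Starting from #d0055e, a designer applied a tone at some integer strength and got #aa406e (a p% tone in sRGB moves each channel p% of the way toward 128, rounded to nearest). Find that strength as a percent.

48%

#d0055e is rgb(208, 5, 94); #aa406e is rgb(170, 64, 110).
On the G channel (widest range): 64 ≈ 5 + (p/100)(128 − 5), so p ≈ 100×(64 − 5)/(128 − 5) = 5900/123 = 47.97.
p = 48 reproduces all three channels after rounding.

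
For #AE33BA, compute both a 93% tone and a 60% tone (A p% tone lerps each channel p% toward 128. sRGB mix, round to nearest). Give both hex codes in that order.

#AE33BA is rgb(174, 51, 186).
93% tone:
  R: 174 − 42.78 = 131.22 → 131
  G: 51 + 71.61 = 122.61 → 123
  B: 186 − 53.94 = 132.06 → 132
  → #837B84
60% tone:
  R: 174 + 0.6×(128−174) = 174 − 27.6 = 146.4 → 146
  G: 51 + 0.6×(128−51) = 51 + 46.2 = 97.2 → 97
  B: 186 + 0.6×(128−186) = 186 − 34.8 = 151.2 → 151
  → #926197

#837B84, #926197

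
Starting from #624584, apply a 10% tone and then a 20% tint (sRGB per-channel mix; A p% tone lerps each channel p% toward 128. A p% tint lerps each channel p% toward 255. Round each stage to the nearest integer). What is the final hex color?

#846F9D

#624584 is rgb(98, 69, 132).
Per channel, c → c + 0.1(128 − c):
  R: 98 + 3 = 101 → 101
  G: 69 + 0.1×(128−69) = 69 + 5.9 = 74.9 → 75
  B: 132 + 0.1×(128−132) = 132 − 0.4 = 131.6 → 132
After the tone: rgb(101, 75, 132) = #654B84.
Per channel, c → c + 0.2(255 − c):
  R: 101 + 0.2×(255−101) = 101 + 30.8 = 131.8 → 132
  G: 75 + 0.2×(255−75) = 75 + 36 = 111 → 111
  B: 132 + 24.6 = 156.6 → 157
rgb(132, 111, 157) = #846F9D.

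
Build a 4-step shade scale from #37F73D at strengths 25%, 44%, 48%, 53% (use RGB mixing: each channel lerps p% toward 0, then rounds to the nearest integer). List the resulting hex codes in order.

#37F73D is rgb(55, 247, 61).
25%: (55 − 13.75 = 41.25→41, 247 − 61.75 = 185.25→185, 61 − 15.25 = 45.75→46) → #29B92E
44%: (55 − 24.2 = 30.8→31, 247 − 108.68 = 138.32→138, 61 − 26.84 = 34.16→34) → #1F8A22
48%: (55 − 26.4 = 28.6→29, 247 − 118.56 = 128.44→128, 61 − 29.28 = 31.72→32) → #1D8020
53%: (55 − 29.15 = 25.85→26, 247 − 130.91 = 116.09→116, 61 − 32.33 = 28.67→29) → #1A741D

#29B92E, #1F8A22, #1D8020, #1A741D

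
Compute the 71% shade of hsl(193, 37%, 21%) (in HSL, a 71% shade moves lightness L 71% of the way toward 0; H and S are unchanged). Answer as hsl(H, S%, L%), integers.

hsl(193, 37%, 6%)

L moves 71% from 21 toward 0: 21 − 14.91 = 6.09 → 6.
H and S are unchanged.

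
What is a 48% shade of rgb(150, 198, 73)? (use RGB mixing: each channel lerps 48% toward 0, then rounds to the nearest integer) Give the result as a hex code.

A 48% shade moves each channel 48% toward 0:
  R: 150 + 0.48×(0−150) = 150 − 72 = 78 → 78
  G: 198 + 0.48×(0−198) = 198 − 95.04 = 102.96 → 103
  B: 73 + 0.48×(0−73) = 73 − 35.04 = 37.96 → 38
rgb(78, 103, 38) = #4e6726.

#4e6726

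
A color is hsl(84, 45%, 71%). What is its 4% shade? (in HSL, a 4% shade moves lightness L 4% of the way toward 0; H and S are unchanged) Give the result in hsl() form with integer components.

hsl(84, 45%, 68%)

L moves 4% from 71 toward 0: 71 − 2.84 = 68.16 → 68.
H and S are unchanged.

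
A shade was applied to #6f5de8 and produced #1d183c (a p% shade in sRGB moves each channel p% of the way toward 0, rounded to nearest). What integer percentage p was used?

#6f5de8 is rgb(111, 93, 232); #1d183c is rgb(29, 24, 60).
On the B channel (widest range): 60 ≈ 232 + (p/100)(0 − 232), so p ≈ 100×(60 − 232)/(0 − 232) = -17200/-232 = 74.14.
p = 74 reproduces all three channels after rounding.

74%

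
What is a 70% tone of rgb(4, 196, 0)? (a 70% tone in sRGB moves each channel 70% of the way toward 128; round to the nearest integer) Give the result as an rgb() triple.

rgb(91, 148, 90)

A 70% tone moves each channel 70% toward 128:
  R: 4 + 0.7×(128−4) = 4 + 86.8 = 90.8 → 91
  G: 196 − 47.6 = 148.4 → 148
  B: 0 + 89.6 = 89.6 → 90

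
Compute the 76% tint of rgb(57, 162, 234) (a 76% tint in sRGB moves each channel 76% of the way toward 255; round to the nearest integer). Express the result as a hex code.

Lerp each channel 76% toward 255:
  R: 57 + 0.76×(255−57) = 57 + 150.48 = 207.48 → 207
  G: 162 + 0.76×(255−162) = 162 + 70.68 = 232.68 → 233
  B: 234 + 0.76×(255−234) = 234 + 15.96 = 249.96 → 250
rgb(207, 233, 250) = #CFE9FA.

#CFE9FA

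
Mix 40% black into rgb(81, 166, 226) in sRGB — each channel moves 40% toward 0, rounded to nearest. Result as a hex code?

Per channel, c → c + 0.4(0 − c):
  R: 81 + 0.4×(0−81) = 81 − 32.4 = 48.6 → 49
  G: 166 + 0.4×(0−166) = 166 − 66.4 = 99.6 → 100
  B: 226 + 0.4×(0−226) = 226 − 90.4 = 135.6 → 136
rgb(49, 100, 136) = #316488.

#316488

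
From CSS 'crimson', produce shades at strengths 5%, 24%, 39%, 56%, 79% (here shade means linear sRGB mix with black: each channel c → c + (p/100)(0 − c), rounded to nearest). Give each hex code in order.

#d11339, #a70f2e, #860c25, #61091a, #2e040d

CSS crimson is rgb(220, 20, 60).
5%: (220 − 11 = 209→209, 20 − 1 = 19→19, 60 − 3 = 57→57) → #d11339
24%: (220 − 52.8 = 167.2→167, 20 − 4.8 = 15.2→15, 60 − 14.4 = 45.6→46) → #a70f2e
39%: (220 − 85.8 = 134.2→134, 20 − 7.8 = 12.2→12, 60 − 23.4 = 36.6→37) → #860c25
56%: (220 − 123.2 = 96.8→97, 20 − 11.2 = 8.8→9, 60 − 33.6 = 26.4→26) → #61091a
79%: (220 − 173.8 = 46.2→46, 20 − 15.8 = 4.2→4, 60 − 47.4 = 12.6→13) → #2e040d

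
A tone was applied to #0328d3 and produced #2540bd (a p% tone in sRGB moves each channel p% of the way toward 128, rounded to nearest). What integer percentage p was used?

27%

#0328d3 is rgb(3, 40, 211); #2540bd is rgb(37, 64, 189).
On the R channel (widest range): 37 ≈ 3 + (p/100)(128 − 3), so p ≈ 100×(37 − 3)/(128 − 3) = 3400/125 = 27.20.
p = 27 reproduces all three channels after rounding.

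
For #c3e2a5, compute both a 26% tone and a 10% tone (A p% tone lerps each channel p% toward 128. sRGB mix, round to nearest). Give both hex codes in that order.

#c3e2a5 is rgb(195, 226, 165).
26% tone:
  R: 195 − 17.42 = 177.58 → 178
  G: 226 + 0.26×(128−226) = 226 − 25.48 = 200.52 → 201
  B: 165 + 0.26×(128−165) = 165 − 9.62 = 155.38 → 155
  → #b2c99b
10% tone:
  R: 195 − 6.7 = 188.3 → 188
  G: 226 + 0.1×(128−226) = 226 − 9.8 = 216.2 → 216
  B: 165 + 0.1×(128−165) = 165 − 3.7 = 161.3 → 161
  → #bcd8a1

#b2c99b, #bcd8a1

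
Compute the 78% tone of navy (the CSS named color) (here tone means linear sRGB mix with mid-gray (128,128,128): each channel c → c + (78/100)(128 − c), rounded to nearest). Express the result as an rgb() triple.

rgb(100, 100, 128)

CSS navy is rgb(0, 0, 128).
Per channel, c → c + 0.78(128 − c):
  R: 0 + 0.78×(128−0) = 0 + 99.84 = 99.84 → 100
  G: 0 + 99.84 = 99.84 → 100
  B: 128 + 0.78×(128−128) = 128 + 0 = 128 → 128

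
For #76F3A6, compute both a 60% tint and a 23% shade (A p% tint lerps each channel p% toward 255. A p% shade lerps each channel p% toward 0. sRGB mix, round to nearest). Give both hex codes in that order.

#76F3A6 is rgb(118, 243, 166).
60% tint:
  R: 118 + 82.2 = 200.2 → 200
  G: 243 + 0.6×(255−243) = 243 + 7.2 = 250.2 → 250
  B: 166 + 0.6×(255−166) = 166 + 53.4 = 219.4 → 219
  → #C8FADB
23% shade:
  R: 118 − 27.14 = 90.86 → 91
  G: 243 + 0.23×(0−243) = 243 − 55.89 = 187.11 → 187
  B: 166 − 38.18 = 127.82 → 128
  → #5BBB80

#C8FADB, #5BBB80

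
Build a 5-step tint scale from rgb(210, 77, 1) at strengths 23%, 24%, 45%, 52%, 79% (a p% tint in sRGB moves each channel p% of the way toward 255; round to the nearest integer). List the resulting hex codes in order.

#dc763b, #dd783e, #e69d73, #e9aa85, #f6daca

23%: (210 + 10.35 = 220.35→220, 77 + 40.94 = 117.94→118, 1 + 58.42 = 59.42→59) → #dc763b
24%: (210 + 10.8 = 220.8→221, 77 + 42.72 = 119.72→120, 1 + 60.96 = 61.96→62) → #dd783e
45%: (210 + 20.25 = 230.25→230, 77 + 80.1 = 157.1→157, 1 + 114.3 = 115.3→115) → #e69d73
52%: (210 + 23.4 = 233.4→233, 77 + 92.56 = 169.56→170, 1 + 132.08 = 133.08→133) → #e9aa85
79%: (210 + 35.55 = 245.55→246, 77 + 140.62 = 217.62→218, 1 + 200.66 = 201.66→202) → #f6daca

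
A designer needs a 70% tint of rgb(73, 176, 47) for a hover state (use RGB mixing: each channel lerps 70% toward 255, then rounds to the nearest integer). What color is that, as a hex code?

#C8E7C1

Per channel, c → c + 0.7(255 − c):
  R: 73 + 127.4 = 200.4 → 200
  G: 176 + 0.7×(255−176) = 176 + 55.3 = 231.3 → 231
  B: 47 + 0.7×(255−47) = 47 + 145.6 = 192.6 → 193
rgb(200, 231, 193) = #C8E7C1.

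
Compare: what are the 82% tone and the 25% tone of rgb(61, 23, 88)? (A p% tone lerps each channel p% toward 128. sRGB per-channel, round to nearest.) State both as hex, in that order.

82% tone:
  R: 61 + 54.94 = 115.94 → 116
  G: 23 + 0.82×(128−23) = 23 + 86.1 = 109.1 → 109
  B: 88 + 0.82×(128−88) = 88 + 32.8 = 120.8 → 121
  → #746D79
25% tone:
  R: 61 + 0.25×(128−61) = 61 + 16.75 = 77.75 → 78
  G: 23 + 0.25×(128−23) = 23 + 26.25 = 49.25 → 49
  B: 88 + 0.25×(128−88) = 88 + 10 = 98 → 98
  → #4E3162

#746D79, #4E3162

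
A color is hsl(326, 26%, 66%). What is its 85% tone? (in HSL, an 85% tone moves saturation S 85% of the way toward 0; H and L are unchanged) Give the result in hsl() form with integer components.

S moves 85% from 26 toward 0: 26 − 22.1 = 3.9 → 4.
H and L are unchanged.

hsl(326, 4%, 66%)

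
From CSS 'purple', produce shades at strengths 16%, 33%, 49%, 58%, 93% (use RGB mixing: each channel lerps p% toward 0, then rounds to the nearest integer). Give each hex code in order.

CSS purple is rgb(128, 0, 128).
16%: (128 − 20.48 = 107.52→108, 0→0, 128 − 20.48 = 107.52→108) → #6c006c
33%: (128 − 42.24 = 85.76→86, 0→0, 128 − 42.24 = 85.76→86) → #560056
49%: (128 − 62.72 = 65.28→65, 0→0, 128 − 62.72 = 65.28→65) → #410041
58%: (128 − 74.24 = 53.76→54, 0→0, 128 − 74.24 = 53.76→54) → #360036
93%: (128 − 119.04 = 8.96→9, 0→0, 128 − 119.04 = 8.96→9) → #090009

#6c006c, #560056, #410041, #360036, #090009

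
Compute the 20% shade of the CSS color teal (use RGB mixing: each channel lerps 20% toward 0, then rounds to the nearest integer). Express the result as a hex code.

CSS teal is rgb(0, 128, 128).
Lerp each channel 20% toward 0:
  R: 0 + 0.2×(0−0) = 0 + 0 = 0 → 0
  G: 128 + 0.2×(0−128) = 128 − 25.6 = 102.4 → 102
  B: 128 − 25.6 = 102.4 → 102
rgb(0, 102, 102) = #006666.

#006666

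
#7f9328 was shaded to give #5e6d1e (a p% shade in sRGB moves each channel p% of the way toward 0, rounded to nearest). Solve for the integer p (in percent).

#7f9328 is rgb(127, 147, 40); #5e6d1e is rgb(94, 109, 30).
On the G channel (widest range): 109 ≈ 147 + (p/100)(0 − 147), so p ≈ 100×(109 − 147)/(0 − 147) = -3800/-147 = 25.85.
p = 26 reproduces all three channels after rounding.

26%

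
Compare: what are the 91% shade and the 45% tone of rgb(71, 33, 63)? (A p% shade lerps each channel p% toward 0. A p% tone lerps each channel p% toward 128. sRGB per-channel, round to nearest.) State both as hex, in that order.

91% shade:
  R: 71 + 0.91×(0−71) = 71 − 64.61 = 6.39 → 6
  G: 33 + 0.91×(0−33) = 33 − 30.03 = 2.97 → 3
  B: 63 + 0.91×(0−63) = 63 − 57.33 = 5.67 → 6
  → #060306
45% tone:
  R: 71 + 0.45×(128−71) = 71 + 25.65 = 96.65 → 97
  G: 33 + 0.45×(128−33) = 33 + 42.75 = 75.75 → 76
  B: 63 + 0.45×(128−63) = 63 + 29.25 = 92.25 → 92
  → #614C5C

#060306, #614C5C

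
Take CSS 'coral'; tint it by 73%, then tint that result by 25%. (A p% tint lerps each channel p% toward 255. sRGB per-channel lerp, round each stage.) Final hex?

#FFE5DC

CSS coral is rgb(255, 127, 80).
A 73% tint moves each channel 73% toward 255:
  R: 255 + 0.73×(255−255) = 255 + 0 = 255 → 255
  G: 127 + 93.44 = 220.44 → 220
  B: 80 + 127.75 = 207.75 → 208
After the tint: rgb(255, 220, 208) = #FFDCD0.
A 25% tint moves each channel 25% toward 255:
  R: 255 + 0 = 255 → 255
  G: 220 + 0.25×(255−220) = 220 + 8.75 = 228.75 → 229
  B: 208 + 11.75 = 219.75 → 220
rgb(255, 229, 220) = #FFE5DC.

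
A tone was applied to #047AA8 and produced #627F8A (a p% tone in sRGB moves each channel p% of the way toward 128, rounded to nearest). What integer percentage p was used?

76%

#047AA8 is rgb(4, 122, 168); #627F8A is rgb(98, 127, 138).
On the R channel (widest range): 98 ≈ 4 + (p/100)(128 − 4), so p ≈ 100×(98 − 4)/(128 − 4) = 9400/124 = 75.81.
p = 76 reproduces all three channels after rounding.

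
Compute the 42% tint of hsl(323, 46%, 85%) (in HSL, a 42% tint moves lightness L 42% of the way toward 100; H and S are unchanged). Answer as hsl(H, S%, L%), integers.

L moves 42% from 85 toward 100: 85 + 6.3 = 91.3 → 91.
H and S are unchanged.

hsl(323, 46%, 91%)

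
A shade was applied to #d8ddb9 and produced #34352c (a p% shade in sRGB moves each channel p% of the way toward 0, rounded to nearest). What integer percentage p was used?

76%

#d8ddb9 is rgb(216, 221, 185); #34352c is rgb(52, 53, 44).
On the G channel (widest range): 53 ≈ 221 + (p/100)(0 − 221), so p ≈ 100×(53 − 221)/(0 − 221) = -16800/-221 = 76.02.
p = 76 reproduces all three channels after rounding.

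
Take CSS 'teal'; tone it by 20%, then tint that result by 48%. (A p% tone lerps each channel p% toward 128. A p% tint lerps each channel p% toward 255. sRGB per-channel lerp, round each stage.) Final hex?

#88BDBD

CSS teal is rgb(0, 128, 128).
Lerp each channel 20% toward 128:
  R: 0 + 25.6 = 25.6 → 26
  G: 128 + 0.2×(128−128) = 128 + 0 = 128 → 128
  B: 128 + 0.2×(128−128) = 128 + 0 = 128 → 128
After the tone: rgb(26, 128, 128) = #1A8080.
A 48% tint moves each channel 48% toward 255:
  R: 26 + 0.48×(255−26) = 26 + 109.92 = 135.92 → 136
  G: 128 + 60.96 = 188.96 → 189
  B: 128 + 60.96 = 188.96 → 189
rgb(136, 189, 189) = #88BDBD.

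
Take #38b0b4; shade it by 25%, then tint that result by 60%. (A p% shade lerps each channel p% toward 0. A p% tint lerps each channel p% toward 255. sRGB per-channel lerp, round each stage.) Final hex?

#aacecf

#38b0b4 is rgb(56, 176, 180).
A 25% shade moves each channel 25% toward 0:
  R: 56 + 0.25×(0−56) = 56 − 14 = 42 → 42
  G: 176 − 44 = 132 → 132
  B: 180 + 0.25×(0−180) = 180 − 45 = 135 → 135
After the shade: rgb(42, 132, 135) = #2a8487.
A 60% tint moves each channel 60% toward 255:
  R: 42 + 127.8 = 169.8 → 170
  G: 132 + 73.8 = 205.8 → 206
  B: 135 + 72 = 207 → 207
rgb(170, 206, 207) = #aacecf.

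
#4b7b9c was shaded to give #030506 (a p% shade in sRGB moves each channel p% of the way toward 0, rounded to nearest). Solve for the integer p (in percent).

#4b7b9c is rgb(75, 123, 156); #030506 is rgb(3, 5, 6).
On the B channel (widest range): 6 ≈ 156 + (p/100)(0 − 156), so p ≈ 100×(6 − 156)/(0 − 156) = -15000/-156 = 96.15.
p = 96 reproduces all three channels after rounding.

96%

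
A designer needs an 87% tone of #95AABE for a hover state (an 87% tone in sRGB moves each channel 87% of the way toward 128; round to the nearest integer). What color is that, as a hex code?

#838588

#95AABE is rgb(149, 170, 190).
Per channel, c → c + 0.87(128 − c):
  R: 149 − 18.27 = 130.73 → 131
  G: 170 + 0.87×(128−170) = 170 − 36.54 = 133.46 → 133
  B: 190 − 53.94 = 136.06 → 136
rgb(131, 133, 136) = #838588.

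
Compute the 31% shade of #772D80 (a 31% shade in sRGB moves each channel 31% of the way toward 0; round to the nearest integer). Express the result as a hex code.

#772D80 is rgb(119, 45, 128).
A 31% shade moves each channel 31% toward 0:
  R: 119 − 36.89 = 82.11 → 82
  G: 45 − 13.95 = 31.05 → 31
  B: 128 + 0.31×(0−128) = 128 − 39.68 = 88.32 → 88
rgb(82, 31, 88) = #521F58.

#521F58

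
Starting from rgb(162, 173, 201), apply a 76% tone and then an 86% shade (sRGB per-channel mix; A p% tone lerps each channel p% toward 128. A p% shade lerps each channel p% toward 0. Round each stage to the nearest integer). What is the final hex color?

#131314

A 76% tone moves each channel 76% toward 128:
  R: 162 − 25.84 = 136.16 → 136
  G: 173 − 34.2 = 138.8 → 139
  B: 201 + 0.76×(128−201) = 201 − 55.48 = 145.52 → 146
After the tone: rgb(136, 139, 146) = #888B92.
Per channel, c → c + 0.86(0 − c):
  R: 136 + 0.86×(0−136) = 136 − 116.96 = 19.04 → 19
  G: 139 + 0.86×(0−139) = 139 − 119.54 = 19.46 → 19
  B: 146 + 0.86×(0−146) = 146 − 125.56 = 20.44 → 20
rgb(19, 19, 20) = #131314.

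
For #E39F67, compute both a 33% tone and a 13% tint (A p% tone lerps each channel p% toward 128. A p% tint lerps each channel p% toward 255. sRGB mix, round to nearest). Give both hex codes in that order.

#C2956F, #E7AB7B

#E39F67 is rgb(227, 159, 103).
33% tone:
  R: 227 + 0.33×(128−227) = 227 − 32.67 = 194.33 → 194
  G: 159 − 10.23 = 148.77 → 149
  B: 103 + 0.33×(128−103) = 103 + 8.25 = 111.25 → 111
  → #C2956F
13% tint:
  R: 227 + 0.13×(255−227) = 227 + 3.64 = 230.64 → 231
  G: 159 + 12.48 = 171.48 → 171
  B: 103 + 19.76 = 122.76 → 123
  → #E7AB7B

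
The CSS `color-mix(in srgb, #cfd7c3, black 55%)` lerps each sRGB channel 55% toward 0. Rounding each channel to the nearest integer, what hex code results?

#5d6158

#cfd7c3 is rgb(207, 215, 195).
A 55% shade moves each channel 55% toward 0:
  R: 207 + 0.55×(0−207) = 207 − 113.85 = 93.15 → 93
  G: 215 + 0.55×(0−215) = 215 − 118.25 = 96.75 → 97
  B: 195 − 107.25 = 87.75 → 88
rgb(93, 97, 88) = #5d6158.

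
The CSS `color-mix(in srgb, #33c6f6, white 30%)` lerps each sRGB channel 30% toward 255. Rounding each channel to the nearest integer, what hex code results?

#33c6f6 is rgb(51, 198, 246).
Lerp each channel 30% toward 255:
  R: 51 + 0.3×(255−51) = 51 + 61.2 = 112.2 → 112
  G: 198 + 0.3×(255−198) = 198 + 17.1 = 215.1 → 215
  B: 246 + 0.3×(255−246) = 246 + 2.7 = 248.7 → 249
rgb(112, 215, 249) = #70d7f9.

#70d7f9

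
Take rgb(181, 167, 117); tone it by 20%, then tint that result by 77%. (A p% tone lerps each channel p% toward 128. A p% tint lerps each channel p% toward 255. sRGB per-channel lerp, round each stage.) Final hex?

#ebe9e0

A 20% tone moves each channel 20% toward 128:
  R: 181 + 0.2×(128−181) = 181 − 10.6 = 170.4 → 170
  G: 167 + 0.2×(128−167) = 167 − 7.8 = 159.2 → 159
  B: 117 + 2.2 = 119.2 → 119
After the tone: rgb(170, 159, 119) = #aa9f77.
Per channel, c → c + 0.77(255 − c):
  R: 170 + 0.77×(255−170) = 170 + 65.45 = 235.45 → 235
  G: 159 + 0.77×(255−159) = 159 + 73.92 = 232.92 → 233
  B: 119 + 104.72 = 223.72 → 224
rgb(235, 233, 224) = #ebe9e0.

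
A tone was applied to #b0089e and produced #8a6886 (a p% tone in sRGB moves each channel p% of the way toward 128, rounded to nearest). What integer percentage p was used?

#b0089e is rgb(176, 8, 158); #8a6886 is rgb(138, 104, 134).
On the G channel (widest range): 104 ≈ 8 + (p/100)(128 − 8), so p ≈ 100×(104 − 8)/(128 − 8) = 9600/120 = 80.00.
p = 80 reproduces all three channels after rounding.

80%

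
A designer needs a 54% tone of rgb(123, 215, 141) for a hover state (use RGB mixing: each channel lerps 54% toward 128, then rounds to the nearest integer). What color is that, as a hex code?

A 54% tone moves each channel 54% toward 128:
  R: 123 + 2.7 = 125.7 → 126
  G: 215 − 46.98 = 168.02 → 168
  B: 141 − 7.02 = 133.98 → 134
rgb(126, 168, 134) = #7EA886.

#7EA886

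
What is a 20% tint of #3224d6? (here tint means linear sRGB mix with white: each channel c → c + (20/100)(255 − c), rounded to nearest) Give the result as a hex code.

#5b50de

#3224d6 is rgb(50, 36, 214).
Lerp each channel 20% toward 255:
  R: 50 + 41 = 91 → 91
  G: 36 + 43.8 = 79.8 → 80
  B: 214 + 0.2×(255−214) = 214 + 8.2 = 222.2 → 222
rgb(91, 80, 222) = #5b50de.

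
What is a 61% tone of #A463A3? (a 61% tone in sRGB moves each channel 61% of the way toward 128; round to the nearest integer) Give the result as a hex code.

#8E758E

#A463A3 is rgb(164, 99, 163).
Per channel, c → c + 0.61(128 − c):
  R: 164 − 21.96 = 142.04 → 142
  G: 99 + 0.61×(128−99) = 99 + 17.69 = 116.69 → 117
  B: 163 − 21.35 = 141.65 → 142
rgb(142, 117, 142) = #8E758E.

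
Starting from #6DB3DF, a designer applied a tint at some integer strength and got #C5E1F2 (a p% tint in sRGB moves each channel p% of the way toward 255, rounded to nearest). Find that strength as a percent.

#6DB3DF is rgb(109, 179, 223); #C5E1F2 is rgb(197, 225, 242).
On the R channel (widest range): 197 ≈ 109 + (p/100)(255 − 109), so p ≈ 100×(197 − 109)/(255 − 109) = 8800/146 = 60.27.
p = 60 reproduces all three channels after rounding.

60%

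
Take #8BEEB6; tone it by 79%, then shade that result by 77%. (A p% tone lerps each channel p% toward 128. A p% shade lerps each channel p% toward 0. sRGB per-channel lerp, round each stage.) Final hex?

#1E2320

#8BEEB6 is rgb(139, 238, 182).
A 79% tone moves each channel 79% toward 128:
  R: 139 + 0.79×(128−139) = 139 − 8.69 = 130.31 → 130
  G: 238 + 0.79×(128−238) = 238 − 86.9 = 151.1 → 151
  B: 182 + 0.79×(128−182) = 182 − 42.66 = 139.34 → 139
After the tone: rgb(130, 151, 139) = #82978B.
Per channel, c → c + 0.77(0 − c):
  R: 130 + 0.77×(0−130) = 130 − 100.1 = 29.9 → 30
  G: 151 + 0.77×(0−151) = 151 − 116.27 = 34.73 → 35
  B: 139 + 0.77×(0−139) = 139 − 107.03 = 31.97 → 32
rgb(30, 35, 32) = #1E2320.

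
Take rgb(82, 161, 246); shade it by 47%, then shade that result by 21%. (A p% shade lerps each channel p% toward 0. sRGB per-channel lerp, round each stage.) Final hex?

Per channel, c → c + 0.47(0 − c):
  R: 82 + 0.47×(0−82) = 82 − 38.54 = 43.46 → 43
  G: 161 − 75.67 = 85.33 → 85
  B: 246 − 115.62 = 130.38 → 130
After the shade: rgb(43, 85, 130) = #2B5582.
Per channel, c → c + 0.21(0 − c):
  R: 43 + 0.21×(0−43) = 43 − 9.03 = 33.97 → 34
  G: 85 − 17.85 = 67.15 → 67
  B: 130 + 0.21×(0−130) = 130 − 27.3 = 102.7 → 103
rgb(34, 67, 103) = #224367.

#224367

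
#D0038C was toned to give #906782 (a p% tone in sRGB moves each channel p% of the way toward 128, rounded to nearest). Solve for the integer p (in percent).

#D0038C is rgb(208, 3, 140); #906782 is rgb(144, 103, 130).
On the G channel (widest range): 103 ≈ 3 + (p/100)(128 − 3), so p ≈ 100×(103 − 3)/(128 − 3) = 10000/125 = 80.00.
p = 80 reproduces all three channels after rounding.

80%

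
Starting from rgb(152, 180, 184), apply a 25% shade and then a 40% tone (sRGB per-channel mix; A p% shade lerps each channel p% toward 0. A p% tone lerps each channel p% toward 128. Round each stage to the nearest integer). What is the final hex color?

A 25% shade moves each channel 25% toward 0:
  R: 152 − 38 = 114 → 114
  G: 180 − 45 = 135 → 135
  B: 184 − 46 = 138 → 138
After the shade: rgb(114, 135, 138) = #72878A.
Per channel, c → c + 0.4(128 − c):
  R: 114 + 5.6 = 119.6 → 120
  G: 135 + 0.4×(128−135) = 135 − 2.8 = 132.2 → 132
  B: 138 − 4 = 134 → 134
rgb(120, 132, 134) = #788486.

#788486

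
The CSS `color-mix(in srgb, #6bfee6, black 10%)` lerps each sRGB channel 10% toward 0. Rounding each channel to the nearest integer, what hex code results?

#6bfee6 is rgb(107, 254, 230).
A 10% shade moves each channel 10% toward 0:
  R: 107 + 0.1×(0−107) = 107 − 10.7 = 96.3 → 96
  G: 254 + 0.1×(0−254) = 254 − 25.4 = 228.6 → 229
  B: 230 − 23 = 207 → 207
rgb(96, 229, 207) = #60e5cf.

#60e5cf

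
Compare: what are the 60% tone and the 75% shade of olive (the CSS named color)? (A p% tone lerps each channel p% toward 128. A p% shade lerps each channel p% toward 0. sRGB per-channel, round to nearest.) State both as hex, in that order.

#80804D, #202000

CSS olive is rgb(128, 128, 0).
60% tone:
  R: 128 + 0.6×(128−128) = 128 + 0 = 128 → 128
  G: 128 + 0.6×(128−128) = 128 + 0 = 128 → 128
  B: 0 + 76.8 = 76.8 → 77
  → #80804D
75% shade:
  R: 128 + 0.75×(0−128) = 128 − 96 = 32 → 32
  G: 128 + 0.75×(0−128) = 128 − 96 = 32 → 32
  B: 0 + 0.75×(0−0) = 0 + 0 = 0 → 0
  → #202000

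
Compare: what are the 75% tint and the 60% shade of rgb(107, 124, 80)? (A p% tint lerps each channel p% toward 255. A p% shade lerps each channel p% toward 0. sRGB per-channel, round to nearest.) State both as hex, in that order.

75% tint:
  R: 107 + 111 = 218 → 218
  G: 124 + 0.75×(255−124) = 124 + 98.25 = 222.25 → 222
  B: 80 + 0.75×(255−80) = 80 + 131.25 = 211.25 → 211
  → #daded3
60% shade:
  R: 107 + 0.6×(0−107) = 107 − 64.2 = 42.8 → 43
  G: 124 − 74.4 = 49.6 → 50
  B: 80 + 0.6×(0−80) = 80 − 48 = 32 → 32
  → #2b3220

#daded3, #2b3220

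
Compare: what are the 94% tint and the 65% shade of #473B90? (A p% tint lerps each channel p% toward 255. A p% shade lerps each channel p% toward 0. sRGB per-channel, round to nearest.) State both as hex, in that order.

#473B90 is rgb(71, 59, 144).
94% tint:
  R: 71 + 172.96 = 243.96 → 244
  G: 59 + 0.94×(255−59) = 59 + 184.24 = 243.24 → 243
  B: 144 + 104.34 = 248.34 → 248
  → #F4F3F8
65% shade:
  R: 71 + 0.65×(0−71) = 71 − 46.15 = 24.85 → 25
  G: 59 + 0.65×(0−59) = 59 − 38.35 = 20.65 → 21
  B: 144 + 0.65×(0−144) = 144 − 93.6 = 50.4 → 50
  → #191532

#F4F3F8, #191532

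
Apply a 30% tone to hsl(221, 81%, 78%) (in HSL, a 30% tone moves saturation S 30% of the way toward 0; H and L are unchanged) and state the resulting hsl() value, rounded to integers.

S moves 30% from 81 toward 0: 81 − 24.3 = 56.7 → 57.
H and L are unchanged.

hsl(221, 57%, 78%)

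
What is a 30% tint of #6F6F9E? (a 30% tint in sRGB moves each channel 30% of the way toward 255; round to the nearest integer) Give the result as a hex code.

#9A9ABB

#6F6F9E is rgb(111, 111, 158).
A 30% tint moves each channel 30% toward 255:
  R: 111 + 0.3×(255−111) = 111 + 43.2 = 154.2 → 154
  G: 111 + 0.3×(255−111) = 111 + 43.2 = 154.2 → 154
  B: 158 + 29.1 = 187.1 → 187
rgb(154, 154, 187) = #9A9ABB.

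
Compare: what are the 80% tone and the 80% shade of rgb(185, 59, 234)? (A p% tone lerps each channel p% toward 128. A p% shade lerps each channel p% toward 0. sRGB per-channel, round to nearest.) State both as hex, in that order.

#8B7295, #250C2F

80% tone:
  R: 185 + 0.8×(128−185) = 185 − 45.6 = 139.4 → 139
  G: 59 + 0.8×(128−59) = 59 + 55.2 = 114.2 → 114
  B: 234 − 84.8 = 149.2 → 149
  → #8B7295
80% shade:
  R: 185 + 0.8×(0−185) = 185 − 148 = 37 → 37
  G: 59 + 0.8×(0−59) = 59 − 47.2 = 11.8 → 12
  B: 234 + 0.8×(0−234) = 234 − 187.2 = 46.8 → 47
  → #250C2F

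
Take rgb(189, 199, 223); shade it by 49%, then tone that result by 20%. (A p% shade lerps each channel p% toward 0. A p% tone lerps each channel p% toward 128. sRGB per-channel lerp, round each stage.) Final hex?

Per channel, c → c + 0.49(0 − c):
  R: 189 + 0.49×(0−189) = 189 − 92.61 = 96.39 → 96
  G: 199 − 97.51 = 101.49 → 101
  B: 223 − 109.27 = 113.73 → 114
After the shade: rgb(96, 101, 114) = #606572.
Lerp each channel 20% toward 128:
  R: 96 + 0.2×(128−96) = 96 + 6.4 = 102.4 → 102
  G: 101 + 0.2×(128−101) = 101 + 5.4 = 106.4 → 106
  B: 114 + 0.2×(128−114) = 114 + 2.8 = 116.8 → 117
rgb(102, 106, 117) = #666A75.

#666A75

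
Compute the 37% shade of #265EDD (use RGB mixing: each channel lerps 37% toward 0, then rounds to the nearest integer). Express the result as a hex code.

#265EDD is rgb(38, 94, 221).
Lerp each channel 37% toward 0:
  R: 38 − 14.06 = 23.94 → 24
  G: 94 − 34.78 = 59.22 → 59
  B: 221 + 0.37×(0−221) = 221 − 81.77 = 139.23 → 139
rgb(24, 59, 139) = #183B8B.

#183B8B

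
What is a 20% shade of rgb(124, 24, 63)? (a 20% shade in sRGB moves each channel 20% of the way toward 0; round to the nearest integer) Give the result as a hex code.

#631332

A 20% shade moves each channel 20% toward 0:
  R: 124 − 24.8 = 99.2 → 99
  G: 24 + 0.2×(0−24) = 24 − 4.8 = 19.2 → 19
  B: 63 + 0.2×(0−63) = 63 − 12.6 = 50.4 → 50
rgb(99, 19, 50) = #631332.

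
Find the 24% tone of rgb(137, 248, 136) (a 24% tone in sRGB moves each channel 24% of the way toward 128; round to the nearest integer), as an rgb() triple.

rgb(135, 219, 134)

Lerp each channel 24% toward 128:
  R: 137 − 2.16 = 134.84 → 135
  G: 248 + 0.24×(128−248) = 248 − 28.8 = 219.2 → 219
  B: 136 + 0.24×(128−136) = 136 − 1.92 = 134.08 → 134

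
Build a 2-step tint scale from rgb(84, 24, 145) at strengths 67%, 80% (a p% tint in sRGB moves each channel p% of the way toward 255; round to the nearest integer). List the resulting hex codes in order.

67%: (84 + 114.57 = 198.57→199, 24 + 154.77 = 178.77→179, 145 + 73.7 = 218.7→219) → #c7b3db
80%: (84 + 136.8 = 220.8→221, 24 + 184.8 = 208.8→209, 145 + 88 = 233→233) → #ddd1e9

#c7b3db, #ddd1e9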